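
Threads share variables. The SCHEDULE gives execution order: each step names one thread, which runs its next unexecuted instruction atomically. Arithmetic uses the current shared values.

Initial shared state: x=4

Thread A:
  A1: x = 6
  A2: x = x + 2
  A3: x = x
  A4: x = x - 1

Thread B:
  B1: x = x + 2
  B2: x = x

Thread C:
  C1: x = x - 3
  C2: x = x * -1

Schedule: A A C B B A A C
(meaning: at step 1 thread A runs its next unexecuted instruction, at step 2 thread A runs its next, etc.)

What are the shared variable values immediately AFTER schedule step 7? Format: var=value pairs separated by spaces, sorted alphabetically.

Step 1: thread A executes A1 (x = 6). Shared: x=6. PCs: A@1 B@0 C@0
Step 2: thread A executes A2 (x = x + 2). Shared: x=8. PCs: A@2 B@0 C@0
Step 3: thread C executes C1 (x = x - 3). Shared: x=5. PCs: A@2 B@0 C@1
Step 4: thread B executes B1 (x = x + 2). Shared: x=7. PCs: A@2 B@1 C@1
Step 5: thread B executes B2 (x = x). Shared: x=7. PCs: A@2 B@2 C@1
Step 6: thread A executes A3 (x = x). Shared: x=7. PCs: A@3 B@2 C@1
Step 7: thread A executes A4 (x = x - 1). Shared: x=6. PCs: A@4 B@2 C@1

Answer: x=6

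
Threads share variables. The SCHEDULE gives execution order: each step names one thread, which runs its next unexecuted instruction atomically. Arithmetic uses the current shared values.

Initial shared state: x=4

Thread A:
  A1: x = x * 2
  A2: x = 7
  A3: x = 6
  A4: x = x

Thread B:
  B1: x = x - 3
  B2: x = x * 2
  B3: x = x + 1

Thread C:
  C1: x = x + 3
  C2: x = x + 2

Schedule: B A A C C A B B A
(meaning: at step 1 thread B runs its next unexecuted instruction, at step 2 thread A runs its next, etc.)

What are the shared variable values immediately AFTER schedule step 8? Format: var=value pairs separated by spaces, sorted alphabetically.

Step 1: thread B executes B1 (x = x - 3). Shared: x=1. PCs: A@0 B@1 C@0
Step 2: thread A executes A1 (x = x * 2). Shared: x=2. PCs: A@1 B@1 C@0
Step 3: thread A executes A2 (x = 7). Shared: x=7. PCs: A@2 B@1 C@0
Step 4: thread C executes C1 (x = x + 3). Shared: x=10. PCs: A@2 B@1 C@1
Step 5: thread C executes C2 (x = x + 2). Shared: x=12. PCs: A@2 B@1 C@2
Step 6: thread A executes A3 (x = 6). Shared: x=6. PCs: A@3 B@1 C@2
Step 7: thread B executes B2 (x = x * 2). Shared: x=12. PCs: A@3 B@2 C@2
Step 8: thread B executes B3 (x = x + 1). Shared: x=13. PCs: A@3 B@3 C@2

Answer: x=13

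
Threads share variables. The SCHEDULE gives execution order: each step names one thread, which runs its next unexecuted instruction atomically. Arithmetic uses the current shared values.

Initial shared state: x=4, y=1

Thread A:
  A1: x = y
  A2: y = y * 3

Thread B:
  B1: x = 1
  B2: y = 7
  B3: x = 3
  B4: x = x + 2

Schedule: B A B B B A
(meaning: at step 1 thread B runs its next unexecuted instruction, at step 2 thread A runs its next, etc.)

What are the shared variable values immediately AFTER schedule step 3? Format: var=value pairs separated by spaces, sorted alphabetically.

Answer: x=1 y=7

Derivation:
Step 1: thread B executes B1 (x = 1). Shared: x=1 y=1. PCs: A@0 B@1
Step 2: thread A executes A1 (x = y). Shared: x=1 y=1. PCs: A@1 B@1
Step 3: thread B executes B2 (y = 7). Shared: x=1 y=7. PCs: A@1 B@2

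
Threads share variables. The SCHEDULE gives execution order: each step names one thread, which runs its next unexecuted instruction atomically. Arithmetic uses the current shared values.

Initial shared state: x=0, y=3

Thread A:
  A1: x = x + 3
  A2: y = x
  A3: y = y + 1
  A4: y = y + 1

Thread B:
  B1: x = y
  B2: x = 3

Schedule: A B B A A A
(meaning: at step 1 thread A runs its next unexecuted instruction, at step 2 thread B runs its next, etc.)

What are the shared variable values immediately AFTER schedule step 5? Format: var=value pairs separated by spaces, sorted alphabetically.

Answer: x=3 y=4

Derivation:
Step 1: thread A executes A1 (x = x + 3). Shared: x=3 y=3. PCs: A@1 B@0
Step 2: thread B executes B1 (x = y). Shared: x=3 y=3. PCs: A@1 B@1
Step 3: thread B executes B2 (x = 3). Shared: x=3 y=3. PCs: A@1 B@2
Step 4: thread A executes A2 (y = x). Shared: x=3 y=3. PCs: A@2 B@2
Step 5: thread A executes A3 (y = y + 1). Shared: x=3 y=4. PCs: A@3 B@2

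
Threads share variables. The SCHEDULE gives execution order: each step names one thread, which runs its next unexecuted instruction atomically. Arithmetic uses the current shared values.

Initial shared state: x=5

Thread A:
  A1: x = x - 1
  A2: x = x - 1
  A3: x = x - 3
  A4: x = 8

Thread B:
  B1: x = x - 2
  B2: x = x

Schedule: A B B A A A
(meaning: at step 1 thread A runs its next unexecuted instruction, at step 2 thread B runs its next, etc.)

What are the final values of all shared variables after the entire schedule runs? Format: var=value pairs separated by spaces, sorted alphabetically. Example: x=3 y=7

Step 1: thread A executes A1 (x = x - 1). Shared: x=4. PCs: A@1 B@0
Step 2: thread B executes B1 (x = x - 2). Shared: x=2. PCs: A@1 B@1
Step 3: thread B executes B2 (x = x). Shared: x=2. PCs: A@1 B@2
Step 4: thread A executes A2 (x = x - 1). Shared: x=1. PCs: A@2 B@2
Step 5: thread A executes A3 (x = x - 3). Shared: x=-2. PCs: A@3 B@2
Step 6: thread A executes A4 (x = 8). Shared: x=8. PCs: A@4 B@2

Answer: x=8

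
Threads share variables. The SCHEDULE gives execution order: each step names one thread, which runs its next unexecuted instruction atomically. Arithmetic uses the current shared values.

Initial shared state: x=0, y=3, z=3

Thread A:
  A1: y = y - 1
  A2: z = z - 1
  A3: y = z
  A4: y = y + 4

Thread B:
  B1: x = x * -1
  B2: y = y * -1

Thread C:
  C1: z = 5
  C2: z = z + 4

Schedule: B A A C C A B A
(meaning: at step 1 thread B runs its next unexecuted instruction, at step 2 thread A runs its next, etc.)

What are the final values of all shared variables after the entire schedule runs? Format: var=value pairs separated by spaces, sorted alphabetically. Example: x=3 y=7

Answer: x=0 y=-5 z=9

Derivation:
Step 1: thread B executes B1 (x = x * -1). Shared: x=0 y=3 z=3. PCs: A@0 B@1 C@0
Step 2: thread A executes A1 (y = y - 1). Shared: x=0 y=2 z=3. PCs: A@1 B@1 C@0
Step 3: thread A executes A2 (z = z - 1). Shared: x=0 y=2 z=2. PCs: A@2 B@1 C@0
Step 4: thread C executes C1 (z = 5). Shared: x=0 y=2 z=5. PCs: A@2 B@1 C@1
Step 5: thread C executes C2 (z = z + 4). Shared: x=0 y=2 z=9. PCs: A@2 B@1 C@2
Step 6: thread A executes A3 (y = z). Shared: x=0 y=9 z=9. PCs: A@3 B@1 C@2
Step 7: thread B executes B2 (y = y * -1). Shared: x=0 y=-9 z=9. PCs: A@3 B@2 C@2
Step 8: thread A executes A4 (y = y + 4). Shared: x=0 y=-5 z=9. PCs: A@4 B@2 C@2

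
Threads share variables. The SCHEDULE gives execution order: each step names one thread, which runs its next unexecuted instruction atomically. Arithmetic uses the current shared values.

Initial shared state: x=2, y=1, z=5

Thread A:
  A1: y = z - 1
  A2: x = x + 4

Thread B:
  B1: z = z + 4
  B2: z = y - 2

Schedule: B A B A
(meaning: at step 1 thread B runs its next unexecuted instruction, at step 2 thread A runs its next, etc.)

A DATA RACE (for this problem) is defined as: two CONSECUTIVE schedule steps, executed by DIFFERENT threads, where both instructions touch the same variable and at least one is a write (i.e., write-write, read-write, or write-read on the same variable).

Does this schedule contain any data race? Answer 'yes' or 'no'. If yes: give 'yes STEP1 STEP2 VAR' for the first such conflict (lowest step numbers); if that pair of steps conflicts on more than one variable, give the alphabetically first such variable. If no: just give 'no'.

Steps 1,2: B(z = z + 4) vs A(y = z - 1). RACE on z (W-R).
Steps 2,3: A(y = z - 1) vs B(z = y - 2). RACE on y (W-R), z (R-W). Multiple vars; alphabetically first is y.
Steps 3,4: B(r=y,w=z) vs A(r=x,w=x). No conflict.
First conflict at steps 1,2.

Answer: yes 1 2 z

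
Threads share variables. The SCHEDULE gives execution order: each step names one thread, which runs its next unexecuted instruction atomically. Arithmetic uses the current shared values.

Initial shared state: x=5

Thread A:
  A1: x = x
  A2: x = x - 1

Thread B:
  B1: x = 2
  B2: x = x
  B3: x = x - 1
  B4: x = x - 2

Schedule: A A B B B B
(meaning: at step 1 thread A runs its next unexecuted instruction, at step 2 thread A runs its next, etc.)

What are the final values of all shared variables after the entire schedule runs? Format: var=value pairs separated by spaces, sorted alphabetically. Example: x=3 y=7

Step 1: thread A executes A1 (x = x). Shared: x=5. PCs: A@1 B@0
Step 2: thread A executes A2 (x = x - 1). Shared: x=4. PCs: A@2 B@0
Step 3: thread B executes B1 (x = 2). Shared: x=2. PCs: A@2 B@1
Step 4: thread B executes B2 (x = x). Shared: x=2. PCs: A@2 B@2
Step 5: thread B executes B3 (x = x - 1). Shared: x=1. PCs: A@2 B@3
Step 6: thread B executes B4 (x = x - 2). Shared: x=-1. PCs: A@2 B@4

Answer: x=-1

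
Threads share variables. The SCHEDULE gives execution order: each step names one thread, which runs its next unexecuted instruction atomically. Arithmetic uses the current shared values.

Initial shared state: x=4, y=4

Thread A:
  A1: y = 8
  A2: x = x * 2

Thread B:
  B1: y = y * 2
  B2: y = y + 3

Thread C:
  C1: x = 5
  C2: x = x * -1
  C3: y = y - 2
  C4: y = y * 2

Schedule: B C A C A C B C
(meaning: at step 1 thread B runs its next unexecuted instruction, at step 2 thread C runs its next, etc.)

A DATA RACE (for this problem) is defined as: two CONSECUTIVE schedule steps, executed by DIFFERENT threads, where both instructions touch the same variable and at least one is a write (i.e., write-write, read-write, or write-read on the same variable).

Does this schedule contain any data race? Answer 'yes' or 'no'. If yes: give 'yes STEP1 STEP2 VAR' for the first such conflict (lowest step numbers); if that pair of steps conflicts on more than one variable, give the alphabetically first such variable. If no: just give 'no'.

Answer: yes 4 5 x

Derivation:
Steps 1,2: B(r=y,w=y) vs C(r=-,w=x). No conflict.
Steps 2,3: C(r=-,w=x) vs A(r=-,w=y). No conflict.
Steps 3,4: A(r=-,w=y) vs C(r=x,w=x). No conflict.
Steps 4,5: C(x = x * -1) vs A(x = x * 2). RACE on x (W-W).
Steps 5,6: A(r=x,w=x) vs C(r=y,w=y). No conflict.
Steps 6,7: C(y = y - 2) vs B(y = y + 3). RACE on y (W-W).
Steps 7,8: B(y = y + 3) vs C(y = y * 2). RACE on y (W-W).
First conflict at steps 4,5.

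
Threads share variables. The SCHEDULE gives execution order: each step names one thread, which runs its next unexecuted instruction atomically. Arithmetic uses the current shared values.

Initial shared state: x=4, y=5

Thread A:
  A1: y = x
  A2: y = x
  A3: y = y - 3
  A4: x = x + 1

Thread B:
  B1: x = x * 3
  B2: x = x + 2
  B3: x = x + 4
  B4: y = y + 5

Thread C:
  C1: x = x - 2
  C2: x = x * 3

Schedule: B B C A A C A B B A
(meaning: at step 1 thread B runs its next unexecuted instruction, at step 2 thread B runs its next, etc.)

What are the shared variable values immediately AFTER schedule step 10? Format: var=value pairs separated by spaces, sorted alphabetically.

Step 1: thread B executes B1 (x = x * 3). Shared: x=12 y=5. PCs: A@0 B@1 C@0
Step 2: thread B executes B2 (x = x + 2). Shared: x=14 y=5. PCs: A@0 B@2 C@0
Step 3: thread C executes C1 (x = x - 2). Shared: x=12 y=5. PCs: A@0 B@2 C@1
Step 4: thread A executes A1 (y = x). Shared: x=12 y=12. PCs: A@1 B@2 C@1
Step 5: thread A executes A2 (y = x). Shared: x=12 y=12. PCs: A@2 B@2 C@1
Step 6: thread C executes C2 (x = x * 3). Shared: x=36 y=12. PCs: A@2 B@2 C@2
Step 7: thread A executes A3 (y = y - 3). Shared: x=36 y=9. PCs: A@3 B@2 C@2
Step 8: thread B executes B3 (x = x + 4). Shared: x=40 y=9. PCs: A@3 B@3 C@2
Step 9: thread B executes B4 (y = y + 5). Shared: x=40 y=14. PCs: A@3 B@4 C@2
Step 10: thread A executes A4 (x = x + 1). Shared: x=41 y=14. PCs: A@4 B@4 C@2

Answer: x=41 y=14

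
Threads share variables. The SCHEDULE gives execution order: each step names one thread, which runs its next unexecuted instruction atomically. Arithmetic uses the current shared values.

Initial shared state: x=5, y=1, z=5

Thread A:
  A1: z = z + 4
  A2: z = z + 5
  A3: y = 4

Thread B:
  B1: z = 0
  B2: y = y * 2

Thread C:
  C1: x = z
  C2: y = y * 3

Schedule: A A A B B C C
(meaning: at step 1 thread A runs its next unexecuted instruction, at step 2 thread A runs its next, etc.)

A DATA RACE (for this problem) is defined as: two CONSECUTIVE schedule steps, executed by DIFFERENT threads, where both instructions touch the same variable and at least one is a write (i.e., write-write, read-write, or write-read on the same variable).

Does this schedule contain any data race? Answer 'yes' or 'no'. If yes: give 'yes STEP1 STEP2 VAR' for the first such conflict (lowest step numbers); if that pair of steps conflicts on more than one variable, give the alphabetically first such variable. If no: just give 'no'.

Steps 1,2: same thread (A). No race.
Steps 2,3: same thread (A). No race.
Steps 3,4: A(r=-,w=y) vs B(r=-,w=z). No conflict.
Steps 4,5: same thread (B). No race.
Steps 5,6: B(r=y,w=y) vs C(r=z,w=x). No conflict.
Steps 6,7: same thread (C). No race.

Answer: no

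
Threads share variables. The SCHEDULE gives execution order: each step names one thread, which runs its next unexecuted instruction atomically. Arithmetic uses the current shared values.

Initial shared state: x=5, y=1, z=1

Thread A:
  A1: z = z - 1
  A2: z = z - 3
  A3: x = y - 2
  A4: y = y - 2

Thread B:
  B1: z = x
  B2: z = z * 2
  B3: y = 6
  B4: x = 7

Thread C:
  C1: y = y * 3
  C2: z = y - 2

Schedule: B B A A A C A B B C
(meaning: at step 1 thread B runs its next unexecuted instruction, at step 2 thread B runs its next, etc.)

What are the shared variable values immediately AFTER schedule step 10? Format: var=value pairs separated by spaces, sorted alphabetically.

Step 1: thread B executes B1 (z = x). Shared: x=5 y=1 z=5. PCs: A@0 B@1 C@0
Step 2: thread B executes B2 (z = z * 2). Shared: x=5 y=1 z=10. PCs: A@0 B@2 C@0
Step 3: thread A executes A1 (z = z - 1). Shared: x=5 y=1 z=9. PCs: A@1 B@2 C@0
Step 4: thread A executes A2 (z = z - 3). Shared: x=5 y=1 z=6. PCs: A@2 B@2 C@0
Step 5: thread A executes A3 (x = y - 2). Shared: x=-1 y=1 z=6. PCs: A@3 B@2 C@0
Step 6: thread C executes C1 (y = y * 3). Shared: x=-1 y=3 z=6. PCs: A@3 B@2 C@1
Step 7: thread A executes A4 (y = y - 2). Shared: x=-1 y=1 z=6. PCs: A@4 B@2 C@1
Step 8: thread B executes B3 (y = 6). Shared: x=-1 y=6 z=6. PCs: A@4 B@3 C@1
Step 9: thread B executes B4 (x = 7). Shared: x=7 y=6 z=6. PCs: A@4 B@4 C@1
Step 10: thread C executes C2 (z = y - 2). Shared: x=7 y=6 z=4. PCs: A@4 B@4 C@2

Answer: x=7 y=6 z=4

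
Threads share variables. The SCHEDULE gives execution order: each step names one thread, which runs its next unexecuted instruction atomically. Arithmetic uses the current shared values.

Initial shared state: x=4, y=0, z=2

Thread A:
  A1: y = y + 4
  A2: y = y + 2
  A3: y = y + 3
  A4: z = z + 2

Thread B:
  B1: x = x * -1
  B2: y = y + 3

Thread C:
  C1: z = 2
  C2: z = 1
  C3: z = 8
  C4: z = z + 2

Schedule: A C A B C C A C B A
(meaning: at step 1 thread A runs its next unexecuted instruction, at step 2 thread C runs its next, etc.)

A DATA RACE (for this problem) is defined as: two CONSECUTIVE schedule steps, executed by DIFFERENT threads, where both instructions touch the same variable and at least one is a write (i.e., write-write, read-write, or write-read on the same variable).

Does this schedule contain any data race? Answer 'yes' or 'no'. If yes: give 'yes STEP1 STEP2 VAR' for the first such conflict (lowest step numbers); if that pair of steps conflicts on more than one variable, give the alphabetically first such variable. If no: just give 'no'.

Steps 1,2: A(r=y,w=y) vs C(r=-,w=z). No conflict.
Steps 2,3: C(r=-,w=z) vs A(r=y,w=y). No conflict.
Steps 3,4: A(r=y,w=y) vs B(r=x,w=x). No conflict.
Steps 4,5: B(r=x,w=x) vs C(r=-,w=z). No conflict.
Steps 5,6: same thread (C). No race.
Steps 6,7: C(r=-,w=z) vs A(r=y,w=y). No conflict.
Steps 7,8: A(r=y,w=y) vs C(r=z,w=z). No conflict.
Steps 8,9: C(r=z,w=z) vs B(r=y,w=y). No conflict.
Steps 9,10: B(r=y,w=y) vs A(r=z,w=z). No conflict.

Answer: no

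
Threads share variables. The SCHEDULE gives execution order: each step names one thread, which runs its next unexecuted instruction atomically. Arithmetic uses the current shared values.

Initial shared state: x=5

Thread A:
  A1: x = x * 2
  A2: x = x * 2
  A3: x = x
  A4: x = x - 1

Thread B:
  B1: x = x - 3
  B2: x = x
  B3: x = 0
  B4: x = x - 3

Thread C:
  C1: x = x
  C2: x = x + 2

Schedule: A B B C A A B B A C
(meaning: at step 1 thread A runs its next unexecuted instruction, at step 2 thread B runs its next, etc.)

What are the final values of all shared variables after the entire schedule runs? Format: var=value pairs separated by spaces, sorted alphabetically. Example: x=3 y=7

Step 1: thread A executes A1 (x = x * 2). Shared: x=10. PCs: A@1 B@0 C@0
Step 2: thread B executes B1 (x = x - 3). Shared: x=7. PCs: A@1 B@1 C@0
Step 3: thread B executes B2 (x = x). Shared: x=7. PCs: A@1 B@2 C@0
Step 4: thread C executes C1 (x = x). Shared: x=7. PCs: A@1 B@2 C@1
Step 5: thread A executes A2 (x = x * 2). Shared: x=14. PCs: A@2 B@2 C@1
Step 6: thread A executes A3 (x = x). Shared: x=14. PCs: A@3 B@2 C@1
Step 7: thread B executes B3 (x = 0). Shared: x=0. PCs: A@3 B@3 C@1
Step 8: thread B executes B4 (x = x - 3). Shared: x=-3. PCs: A@3 B@4 C@1
Step 9: thread A executes A4 (x = x - 1). Shared: x=-4. PCs: A@4 B@4 C@1
Step 10: thread C executes C2 (x = x + 2). Shared: x=-2. PCs: A@4 B@4 C@2

Answer: x=-2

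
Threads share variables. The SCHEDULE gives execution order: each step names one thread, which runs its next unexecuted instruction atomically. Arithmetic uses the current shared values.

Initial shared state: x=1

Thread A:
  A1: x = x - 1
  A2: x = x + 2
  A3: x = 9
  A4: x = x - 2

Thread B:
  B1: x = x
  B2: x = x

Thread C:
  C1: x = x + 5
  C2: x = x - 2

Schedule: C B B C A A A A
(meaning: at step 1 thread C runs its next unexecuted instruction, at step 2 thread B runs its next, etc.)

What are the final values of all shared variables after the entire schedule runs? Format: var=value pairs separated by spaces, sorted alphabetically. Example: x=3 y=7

Step 1: thread C executes C1 (x = x + 5). Shared: x=6. PCs: A@0 B@0 C@1
Step 2: thread B executes B1 (x = x). Shared: x=6. PCs: A@0 B@1 C@1
Step 3: thread B executes B2 (x = x). Shared: x=6. PCs: A@0 B@2 C@1
Step 4: thread C executes C2 (x = x - 2). Shared: x=4. PCs: A@0 B@2 C@2
Step 5: thread A executes A1 (x = x - 1). Shared: x=3. PCs: A@1 B@2 C@2
Step 6: thread A executes A2 (x = x + 2). Shared: x=5. PCs: A@2 B@2 C@2
Step 7: thread A executes A3 (x = 9). Shared: x=9. PCs: A@3 B@2 C@2
Step 8: thread A executes A4 (x = x - 2). Shared: x=7. PCs: A@4 B@2 C@2

Answer: x=7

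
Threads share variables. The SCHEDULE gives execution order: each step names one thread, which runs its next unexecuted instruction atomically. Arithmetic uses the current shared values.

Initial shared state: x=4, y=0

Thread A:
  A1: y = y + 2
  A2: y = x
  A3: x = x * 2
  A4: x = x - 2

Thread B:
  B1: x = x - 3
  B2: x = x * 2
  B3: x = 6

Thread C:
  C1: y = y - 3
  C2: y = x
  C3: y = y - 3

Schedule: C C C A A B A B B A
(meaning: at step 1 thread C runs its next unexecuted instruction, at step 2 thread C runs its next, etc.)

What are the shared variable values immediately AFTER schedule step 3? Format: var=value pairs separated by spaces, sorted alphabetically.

Answer: x=4 y=1

Derivation:
Step 1: thread C executes C1 (y = y - 3). Shared: x=4 y=-3. PCs: A@0 B@0 C@1
Step 2: thread C executes C2 (y = x). Shared: x=4 y=4. PCs: A@0 B@0 C@2
Step 3: thread C executes C3 (y = y - 3). Shared: x=4 y=1. PCs: A@0 B@0 C@3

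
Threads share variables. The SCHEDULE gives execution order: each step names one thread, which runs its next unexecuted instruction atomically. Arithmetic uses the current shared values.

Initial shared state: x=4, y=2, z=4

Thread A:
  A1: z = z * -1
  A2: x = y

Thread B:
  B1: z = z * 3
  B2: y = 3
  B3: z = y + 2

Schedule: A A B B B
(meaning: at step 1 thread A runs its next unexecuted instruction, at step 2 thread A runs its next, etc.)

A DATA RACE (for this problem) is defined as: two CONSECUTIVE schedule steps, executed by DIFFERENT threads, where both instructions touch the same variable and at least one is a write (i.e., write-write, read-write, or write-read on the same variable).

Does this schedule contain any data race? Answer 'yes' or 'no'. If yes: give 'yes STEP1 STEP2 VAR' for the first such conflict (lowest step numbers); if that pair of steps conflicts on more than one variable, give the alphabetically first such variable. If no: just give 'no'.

Answer: no

Derivation:
Steps 1,2: same thread (A). No race.
Steps 2,3: A(r=y,w=x) vs B(r=z,w=z). No conflict.
Steps 3,4: same thread (B). No race.
Steps 4,5: same thread (B). No race.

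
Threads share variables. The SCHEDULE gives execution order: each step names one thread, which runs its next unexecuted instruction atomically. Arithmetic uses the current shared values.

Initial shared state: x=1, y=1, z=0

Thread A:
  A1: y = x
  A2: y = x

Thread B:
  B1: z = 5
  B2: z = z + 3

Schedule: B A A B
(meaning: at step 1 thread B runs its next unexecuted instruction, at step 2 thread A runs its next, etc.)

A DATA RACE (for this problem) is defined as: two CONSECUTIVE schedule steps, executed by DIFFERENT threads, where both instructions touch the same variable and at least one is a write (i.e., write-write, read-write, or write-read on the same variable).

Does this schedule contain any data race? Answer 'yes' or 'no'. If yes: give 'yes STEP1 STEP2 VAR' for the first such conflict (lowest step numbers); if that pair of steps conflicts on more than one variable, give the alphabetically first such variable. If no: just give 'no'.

Answer: no

Derivation:
Steps 1,2: B(r=-,w=z) vs A(r=x,w=y). No conflict.
Steps 2,3: same thread (A). No race.
Steps 3,4: A(r=x,w=y) vs B(r=z,w=z). No conflict.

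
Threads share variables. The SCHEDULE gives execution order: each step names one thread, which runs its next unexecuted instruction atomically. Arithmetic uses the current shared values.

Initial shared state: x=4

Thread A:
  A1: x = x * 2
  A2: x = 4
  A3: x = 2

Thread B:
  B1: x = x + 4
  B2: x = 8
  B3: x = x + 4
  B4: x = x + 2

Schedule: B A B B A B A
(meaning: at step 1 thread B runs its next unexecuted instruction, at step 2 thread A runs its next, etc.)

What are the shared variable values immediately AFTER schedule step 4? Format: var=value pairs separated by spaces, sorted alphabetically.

Answer: x=12

Derivation:
Step 1: thread B executes B1 (x = x + 4). Shared: x=8. PCs: A@0 B@1
Step 2: thread A executes A1 (x = x * 2). Shared: x=16. PCs: A@1 B@1
Step 3: thread B executes B2 (x = 8). Shared: x=8. PCs: A@1 B@2
Step 4: thread B executes B3 (x = x + 4). Shared: x=12. PCs: A@1 B@3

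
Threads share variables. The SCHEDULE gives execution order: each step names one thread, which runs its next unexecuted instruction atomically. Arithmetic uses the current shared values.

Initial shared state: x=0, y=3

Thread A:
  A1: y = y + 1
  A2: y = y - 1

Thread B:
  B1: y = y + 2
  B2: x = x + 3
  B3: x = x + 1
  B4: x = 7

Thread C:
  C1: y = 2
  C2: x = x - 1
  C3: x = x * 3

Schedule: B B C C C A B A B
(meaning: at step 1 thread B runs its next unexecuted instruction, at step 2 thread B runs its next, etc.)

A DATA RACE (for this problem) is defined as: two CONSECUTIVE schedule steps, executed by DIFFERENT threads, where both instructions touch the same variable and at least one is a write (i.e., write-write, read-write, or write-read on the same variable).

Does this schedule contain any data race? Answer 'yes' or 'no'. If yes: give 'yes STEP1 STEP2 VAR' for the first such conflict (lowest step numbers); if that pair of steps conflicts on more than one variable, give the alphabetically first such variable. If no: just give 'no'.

Steps 1,2: same thread (B). No race.
Steps 2,3: B(r=x,w=x) vs C(r=-,w=y). No conflict.
Steps 3,4: same thread (C). No race.
Steps 4,5: same thread (C). No race.
Steps 5,6: C(r=x,w=x) vs A(r=y,w=y). No conflict.
Steps 6,7: A(r=y,w=y) vs B(r=x,w=x). No conflict.
Steps 7,8: B(r=x,w=x) vs A(r=y,w=y). No conflict.
Steps 8,9: A(r=y,w=y) vs B(r=-,w=x). No conflict.

Answer: no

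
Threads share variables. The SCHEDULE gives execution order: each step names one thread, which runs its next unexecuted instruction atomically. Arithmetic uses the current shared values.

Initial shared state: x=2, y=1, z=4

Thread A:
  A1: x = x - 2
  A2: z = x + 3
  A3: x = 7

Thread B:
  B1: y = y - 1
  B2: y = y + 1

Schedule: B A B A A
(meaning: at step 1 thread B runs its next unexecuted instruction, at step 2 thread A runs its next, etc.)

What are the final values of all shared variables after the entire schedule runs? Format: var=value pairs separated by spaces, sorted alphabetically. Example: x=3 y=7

Step 1: thread B executes B1 (y = y - 1). Shared: x=2 y=0 z=4. PCs: A@0 B@1
Step 2: thread A executes A1 (x = x - 2). Shared: x=0 y=0 z=4. PCs: A@1 B@1
Step 3: thread B executes B2 (y = y + 1). Shared: x=0 y=1 z=4. PCs: A@1 B@2
Step 4: thread A executes A2 (z = x + 3). Shared: x=0 y=1 z=3. PCs: A@2 B@2
Step 5: thread A executes A3 (x = 7). Shared: x=7 y=1 z=3. PCs: A@3 B@2

Answer: x=7 y=1 z=3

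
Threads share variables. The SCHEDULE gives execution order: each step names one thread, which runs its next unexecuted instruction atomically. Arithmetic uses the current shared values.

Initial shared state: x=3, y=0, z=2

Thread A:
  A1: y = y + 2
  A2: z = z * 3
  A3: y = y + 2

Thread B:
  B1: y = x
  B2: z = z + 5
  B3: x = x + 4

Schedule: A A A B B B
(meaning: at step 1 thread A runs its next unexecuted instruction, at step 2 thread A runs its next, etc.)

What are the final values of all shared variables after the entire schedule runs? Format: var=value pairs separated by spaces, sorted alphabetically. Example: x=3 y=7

Step 1: thread A executes A1 (y = y + 2). Shared: x=3 y=2 z=2. PCs: A@1 B@0
Step 2: thread A executes A2 (z = z * 3). Shared: x=3 y=2 z=6. PCs: A@2 B@0
Step 3: thread A executes A3 (y = y + 2). Shared: x=3 y=4 z=6. PCs: A@3 B@0
Step 4: thread B executes B1 (y = x). Shared: x=3 y=3 z=6. PCs: A@3 B@1
Step 5: thread B executes B2 (z = z + 5). Shared: x=3 y=3 z=11. PCs: A@3 B@2
Step 6: thread B executes B3 (x = x + 4). Shared: x=7 y=3 z=11. PCs: A@3 B@3

Answer: x=7 y=3 z=11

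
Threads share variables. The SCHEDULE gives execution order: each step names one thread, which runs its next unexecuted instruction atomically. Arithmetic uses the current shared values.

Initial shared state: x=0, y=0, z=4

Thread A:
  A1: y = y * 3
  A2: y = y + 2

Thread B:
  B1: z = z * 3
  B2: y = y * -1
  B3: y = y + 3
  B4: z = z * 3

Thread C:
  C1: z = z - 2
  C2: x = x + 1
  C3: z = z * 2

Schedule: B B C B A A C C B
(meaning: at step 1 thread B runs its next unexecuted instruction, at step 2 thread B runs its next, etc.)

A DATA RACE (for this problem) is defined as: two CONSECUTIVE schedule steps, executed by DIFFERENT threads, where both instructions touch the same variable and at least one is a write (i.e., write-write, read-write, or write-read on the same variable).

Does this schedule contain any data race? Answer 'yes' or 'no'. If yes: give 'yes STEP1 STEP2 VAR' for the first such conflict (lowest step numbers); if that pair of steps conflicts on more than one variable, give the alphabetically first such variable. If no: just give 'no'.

Steps 1,2: same thread (B). No race.
Steps 2,3: B(r=y,w=y) vs C(r=z,w=z). No conflict.
Steps 3,4: C(r=z,w=z) vs B(r=y,w=y). No conflict.
Steps 4,5: B(y = y + 3) vs A(y = y * 3). RACE on y (W-W).
Steps 5,6: same thread (A). No race.
Steps 6,7: A(r=y,w=y) vs C(r=x,w=x). No conflict.
Steps 7,8: same thread (C). No race.
Steps 8,9: C(z = z * 2) vs B(z = z * 3). RACE on z (W-W).
First conflict at steps 4,5.

Answer: yes 4 5 y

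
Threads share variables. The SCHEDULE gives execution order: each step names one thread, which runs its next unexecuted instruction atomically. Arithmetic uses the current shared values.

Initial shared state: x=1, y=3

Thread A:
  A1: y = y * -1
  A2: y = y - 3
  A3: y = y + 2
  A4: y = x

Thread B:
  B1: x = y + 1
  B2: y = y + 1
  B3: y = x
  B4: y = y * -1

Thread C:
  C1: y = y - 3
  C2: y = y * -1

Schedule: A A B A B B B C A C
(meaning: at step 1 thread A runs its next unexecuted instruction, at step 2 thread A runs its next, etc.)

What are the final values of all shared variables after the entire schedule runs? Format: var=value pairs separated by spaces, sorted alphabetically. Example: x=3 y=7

Step 1: thread A executes A1 (y = y * -1). Shared: x=1 y=-3. PCs: A@1 B@0 C@0
Step 2: thread A executes A2 (y = y - 3). Shared: x=1 y=-6. PCs: A@2 B@0 C@0
Step 3: thread B executes B1 (x = y + 1). Shared: x=-5 y=-6. PCs: A@2 B@1 C@0
Step 4: thread A executes A3 (y = y + 2). Shared: x=-5 y=-4. PCs: A@3 B@1 C@0
Step 5: thread B executes B2 (y = y + 1). Shared: x=-5 y=-3. PCs: A@3 B@2 C@0
Step 6: thread B executes B3 (y = x). Shared: x=-5 y=-5. PCs: A@3 B@3 C@0
Step 7: thread B executes B4 (y = y * -1). Shared: x=-5 y=5. PCs: A@3 B@4 C@0
Step 8: thread C executes C1 (y = y - 3). Shared: x=-5 y=2. PCs: A@3 B@4 C@1
Step 9: thread A executes A4 (y = x). Shared: x=-5 y=-5. PCs: A@4 B@4 C@1
Step 10: thread C executes C2 (y = y * -1). Shared: x=-5 y=5. PCs: A@4 B@4 C@2

Answer: x=-5 y=5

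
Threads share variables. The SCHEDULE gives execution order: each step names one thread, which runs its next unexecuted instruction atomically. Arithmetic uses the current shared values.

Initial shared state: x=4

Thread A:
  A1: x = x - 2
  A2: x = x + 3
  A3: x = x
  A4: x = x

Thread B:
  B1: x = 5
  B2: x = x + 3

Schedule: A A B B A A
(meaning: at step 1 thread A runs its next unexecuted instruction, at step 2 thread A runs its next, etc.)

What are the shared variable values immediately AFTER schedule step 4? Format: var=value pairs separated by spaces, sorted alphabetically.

Answer: x=8

Derivation:
Step 1: thread A executes A1 (x = x - 2). Shared: x=2. PCs: A@1 B@0
Step 2: thread A executes A2 (x = x + 3). Shared: x=5. PCs: A@2 B@0
Step 3: thread B executes B1 (x = 5). Shared: x=5. PCs: A@2 B@1
Step 4: thread B executes B2 (x = x + 3). Shared: x=8. PCs: A@2 B@2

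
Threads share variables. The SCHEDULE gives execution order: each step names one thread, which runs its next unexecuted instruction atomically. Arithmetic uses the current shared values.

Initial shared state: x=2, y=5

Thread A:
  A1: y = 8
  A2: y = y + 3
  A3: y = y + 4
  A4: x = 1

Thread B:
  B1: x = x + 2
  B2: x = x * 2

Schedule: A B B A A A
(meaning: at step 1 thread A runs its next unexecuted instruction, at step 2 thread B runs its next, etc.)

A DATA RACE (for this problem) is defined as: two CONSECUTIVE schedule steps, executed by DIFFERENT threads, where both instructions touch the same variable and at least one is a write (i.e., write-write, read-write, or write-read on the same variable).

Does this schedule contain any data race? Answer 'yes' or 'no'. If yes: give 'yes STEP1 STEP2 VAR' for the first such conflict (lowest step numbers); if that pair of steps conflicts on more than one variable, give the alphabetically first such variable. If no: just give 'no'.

Steps 1,2: A(r=-,w=y) vs B(r=x,w=x). No conflict.
Steps 2,3: same thread (B). No race.
Steps 3,4: B(r=x,w=x) vs A(r=y,w=y). No conflict.
Steps 4,5: same thread (A). No race.
Steps 5,6: same thread (A). No race.

Answer: no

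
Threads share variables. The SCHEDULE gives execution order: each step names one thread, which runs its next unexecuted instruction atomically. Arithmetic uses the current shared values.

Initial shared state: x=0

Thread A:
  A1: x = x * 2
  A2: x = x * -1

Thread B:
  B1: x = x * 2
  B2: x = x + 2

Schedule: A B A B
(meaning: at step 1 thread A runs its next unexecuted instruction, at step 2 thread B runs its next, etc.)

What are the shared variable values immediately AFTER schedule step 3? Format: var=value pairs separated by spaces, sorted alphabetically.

Answer: x=0

Derivation:
Step 1: thread A executes A1 (x = x * 2). Shared: x=0. PCs: A@1 B@0
Step 2: thread B executes B1 (x = x * 2). Shared: x=0. PCs: A@1 B@1
Step 3: thread A executes A2 (x = x * -1). Shared: x=0. PCs: A@2 B@1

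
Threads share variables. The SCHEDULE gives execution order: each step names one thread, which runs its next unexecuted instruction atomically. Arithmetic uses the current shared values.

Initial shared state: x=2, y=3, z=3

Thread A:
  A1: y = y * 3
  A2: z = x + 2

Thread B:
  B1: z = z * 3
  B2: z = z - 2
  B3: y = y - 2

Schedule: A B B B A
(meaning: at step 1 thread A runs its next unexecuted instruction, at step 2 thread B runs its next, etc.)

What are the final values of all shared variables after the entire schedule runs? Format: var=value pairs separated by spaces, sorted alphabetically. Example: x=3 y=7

Step 1: thread A executes A1 (y = y * 3). Shared: x=2 y=9 z=3. PCs: A@1 B@0
Step 2: thread B executes B1 (z = z * 3). Shared: x=2 y=9 z=9. PCs: A@1 B@1
Step 3: thread B executes B2 (z = z - 2). Shared: x=2 y=9 z=7. PCs: A@1 B@2
Step 4: thread B executes B3 (y = y - 2). Shared: x=2 y=7 z=7. PCs: A@1 B@3
Step 5: thread A executes A2 (z = x + 2). Shared: x=2 y=7 z=4. PCs: A@2 B@3

Answer: x=2 y=7 z=4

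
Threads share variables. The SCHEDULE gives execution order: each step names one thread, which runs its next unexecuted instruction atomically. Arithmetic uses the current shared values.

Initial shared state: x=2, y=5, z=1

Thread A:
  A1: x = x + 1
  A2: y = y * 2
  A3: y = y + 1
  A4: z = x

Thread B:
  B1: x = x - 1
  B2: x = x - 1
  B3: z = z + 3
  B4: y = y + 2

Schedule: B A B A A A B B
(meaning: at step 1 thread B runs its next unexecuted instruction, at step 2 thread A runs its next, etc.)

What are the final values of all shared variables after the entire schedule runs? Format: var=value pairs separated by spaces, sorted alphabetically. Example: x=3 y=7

Step 1: thread B executes B1 (x = x - 1). Shared: x=1 y=5 z=1. PCs: A@0 B@1
Step 2: thread A executes A1 (x = x + 1). Shared: x=2 y=5 z=1. PCs: A@1 B@1
Step 3: thread B executes B2 (x = x - 1). Shared: x=1 y=5 z=1. PCs: A@1 B@2
Step 4: thread A executes A2 (y = y * 2). Shared: x=1 y=10 z=1. PCs: A@2 B@2
Step 5: thread A executes A3 (y = y + 1). Shared: x=1 y=11 z=1. PCs: A@3 B@2
Step 6: thread A executes A4 (z = x). Shared: x=1 y=11 z=1. PCs: A@4 B@2
Step 7: thread B executes B3 (z = z + 3). Shared: x=1 y=11 z=4. PCs: A@4 B@3
Step 8: thread B executes B4 (y = y + 2). Shared: x=1 y=13 z=4. PCs: A@4 B@4

Answer: x=1 y=13 z=4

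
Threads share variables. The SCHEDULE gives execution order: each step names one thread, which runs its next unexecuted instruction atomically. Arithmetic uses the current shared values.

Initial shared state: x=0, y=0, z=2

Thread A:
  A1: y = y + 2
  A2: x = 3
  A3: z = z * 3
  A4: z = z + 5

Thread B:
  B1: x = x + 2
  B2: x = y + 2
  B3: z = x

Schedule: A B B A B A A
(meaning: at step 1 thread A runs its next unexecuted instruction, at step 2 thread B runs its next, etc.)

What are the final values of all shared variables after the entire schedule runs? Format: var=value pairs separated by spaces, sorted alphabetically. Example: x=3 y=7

Step 1: thread A executes A1 (y = y + 2). Shared: x=0 y=2 z=2. PCs: A@1 B@0
Step 2: thread B executes B1 (x = x + 2). Shared: x=2 y=2 z=2. PCs: A@1 B@1
Step 3: thread B executes B2 (x = y + 2). Shared: x=4 y=2 z=2. PCs: A@1 B@2
Step 4: thread A executes A2 (x = 3). Shared: x=3 y=2 z=2. PCs: A@2 B@2
Step 5: thread B executes B3 (z = x). Shared: x=3 y=2 z=3. PCs: A@2 B@3
Step 6: thread A executes A3 (z = z * 3). Shared: x=3 y=2 z=9. PCs: A@3 B@3
Step 7: thread A executes A4 (z = z + 5). Shared: x=3 y=2 z=14. PCs: A@4 B@3

Answer: x=3 y=2 z=14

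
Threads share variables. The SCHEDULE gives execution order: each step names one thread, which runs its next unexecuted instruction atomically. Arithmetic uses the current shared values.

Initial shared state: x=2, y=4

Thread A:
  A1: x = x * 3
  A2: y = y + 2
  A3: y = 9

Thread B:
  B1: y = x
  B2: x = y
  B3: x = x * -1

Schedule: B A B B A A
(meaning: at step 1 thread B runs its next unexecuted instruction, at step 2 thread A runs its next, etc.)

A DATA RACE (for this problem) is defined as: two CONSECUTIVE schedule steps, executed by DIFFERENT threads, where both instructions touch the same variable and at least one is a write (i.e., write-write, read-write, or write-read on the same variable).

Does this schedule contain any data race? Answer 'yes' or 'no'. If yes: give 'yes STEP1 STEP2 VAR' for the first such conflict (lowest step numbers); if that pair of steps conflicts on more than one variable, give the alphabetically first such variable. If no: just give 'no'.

Answer: yes 1 2 x

Derivation:
Steps 1,2: B(y = x) vs A(x = x * 3). RACE on x (R-W).
Steps 2,3: A(x = x * 3) vs B(x = y). RACE on x (W-W).
Steps 3,4: same thread (B). No race.
Steps 4,5: B(r=x,w=x) vs A(r=y,w=y). No conflict.
Steps 5,6: same thread (A). No race.
First conflict at steps 1,2.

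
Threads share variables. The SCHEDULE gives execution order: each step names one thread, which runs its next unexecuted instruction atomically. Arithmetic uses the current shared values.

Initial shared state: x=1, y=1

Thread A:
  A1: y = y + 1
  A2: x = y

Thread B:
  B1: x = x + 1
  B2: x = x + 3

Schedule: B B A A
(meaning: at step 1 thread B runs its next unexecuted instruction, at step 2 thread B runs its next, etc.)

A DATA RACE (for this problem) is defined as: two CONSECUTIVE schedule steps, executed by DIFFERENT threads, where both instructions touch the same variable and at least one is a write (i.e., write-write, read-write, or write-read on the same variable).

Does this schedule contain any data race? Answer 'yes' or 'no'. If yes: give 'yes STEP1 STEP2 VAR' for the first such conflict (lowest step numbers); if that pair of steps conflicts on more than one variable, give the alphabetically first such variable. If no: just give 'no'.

Steps 1,2: same thread (B). No race.
Steps 2,3: B(r=x,w=x) vs A(r=y,w=y). No conflict.
Steps 3,4: same thread (A). No race.

Answer: no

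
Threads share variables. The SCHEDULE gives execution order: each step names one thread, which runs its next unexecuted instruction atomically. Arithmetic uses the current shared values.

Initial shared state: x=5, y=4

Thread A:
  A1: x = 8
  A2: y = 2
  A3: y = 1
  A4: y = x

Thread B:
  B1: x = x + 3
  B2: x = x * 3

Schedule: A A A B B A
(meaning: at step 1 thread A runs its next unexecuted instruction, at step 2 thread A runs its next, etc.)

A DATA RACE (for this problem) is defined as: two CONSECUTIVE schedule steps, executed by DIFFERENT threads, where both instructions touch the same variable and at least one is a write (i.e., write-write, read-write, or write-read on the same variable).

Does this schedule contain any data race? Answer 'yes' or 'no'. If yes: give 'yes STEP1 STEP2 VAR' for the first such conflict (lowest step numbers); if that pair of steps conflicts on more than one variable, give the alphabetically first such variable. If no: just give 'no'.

Steps 1,2: same thread (A). No race.
Steps 2,3: same thread (A). No race.
Steps 3,4: A(r=-,w=y) vs B(r=x,w=x). No conflict.
Steps 4,5: same thread (B). No race.
Steps 5,6: B(x = x * 3) vs A(y = x). RACE on x (W-R).
First conflict at steps 5,6.

Answer: yes 5 6 x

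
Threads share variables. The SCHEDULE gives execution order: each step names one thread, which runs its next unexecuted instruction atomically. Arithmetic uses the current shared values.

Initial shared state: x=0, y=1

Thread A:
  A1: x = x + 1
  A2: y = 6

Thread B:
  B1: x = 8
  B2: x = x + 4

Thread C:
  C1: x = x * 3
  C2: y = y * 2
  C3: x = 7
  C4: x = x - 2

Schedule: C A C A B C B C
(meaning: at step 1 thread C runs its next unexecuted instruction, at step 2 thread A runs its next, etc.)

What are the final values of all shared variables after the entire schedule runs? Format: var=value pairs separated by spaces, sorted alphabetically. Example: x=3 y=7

Step 1: thread C executes C1 (x = x * 3). Shared: x=0 y=1. PCs: A@0 B@0 C@1
Step 2: thread A executes A1 (x = x + 1). Shared: x=1 y=1. PCs: A@1 B@0 C@1
Step 3: thread C executes C2 (y = y * 2). Shared: x=1 y=2. PCs: A@1 B@0 C@2
Step 4: thread A executes A2 (y = 6). Shared: x=1 y=6. PCs: A@2 B@0 C@2
Step 5: thread B executes B1 (x = 8). Shared: x=8 y=6. PCs: A@2 B@1 C@2
Step 6: thread C executes C3 (x = 7). Shared: x=7 y=6. PCs: A@2 B@1 C@3
Step 7: thread B executes B2 (x = x + 4). Shared: x=11 y=6. PCs: A@2 B@2 C@3
Step 8: thread C executes C4 (x = x - 2). Shared: x=9 y=6. PCs: A@2 B@2 C@4

Answer: x=9 y=6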